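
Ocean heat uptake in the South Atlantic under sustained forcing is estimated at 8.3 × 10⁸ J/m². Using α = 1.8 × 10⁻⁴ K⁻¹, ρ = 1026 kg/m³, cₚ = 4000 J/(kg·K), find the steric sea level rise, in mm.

Δh = αQ/(ρcₚ) = 1.8×10⁻⁴ × 8.3×10⁸ / (1026 × 4000) ≈ 0.036404 m

36.4 mm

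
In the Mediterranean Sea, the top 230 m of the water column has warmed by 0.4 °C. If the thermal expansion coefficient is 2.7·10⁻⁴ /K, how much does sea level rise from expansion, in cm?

Δh = αΔT·H = 2.7×10⁻⁴ × 0.4 × 230 = 0.02484 m

2.48 cm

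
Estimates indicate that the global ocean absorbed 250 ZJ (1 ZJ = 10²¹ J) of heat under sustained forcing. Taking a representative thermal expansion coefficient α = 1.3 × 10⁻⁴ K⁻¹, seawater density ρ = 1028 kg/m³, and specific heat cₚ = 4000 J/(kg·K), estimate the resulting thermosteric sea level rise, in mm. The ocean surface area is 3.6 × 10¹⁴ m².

22.0 mm of thermosteric rise

Per unit area: Q = 250×10²¹ / (3.6×10¹⁴) ≈ 6.944×10⁸ J/m²
Δh = αQ/(ρcₚ) = 1.3×10⁻⁴ × 6.944×10⁸ / (1028 × 4000) ≈ 0.021953 m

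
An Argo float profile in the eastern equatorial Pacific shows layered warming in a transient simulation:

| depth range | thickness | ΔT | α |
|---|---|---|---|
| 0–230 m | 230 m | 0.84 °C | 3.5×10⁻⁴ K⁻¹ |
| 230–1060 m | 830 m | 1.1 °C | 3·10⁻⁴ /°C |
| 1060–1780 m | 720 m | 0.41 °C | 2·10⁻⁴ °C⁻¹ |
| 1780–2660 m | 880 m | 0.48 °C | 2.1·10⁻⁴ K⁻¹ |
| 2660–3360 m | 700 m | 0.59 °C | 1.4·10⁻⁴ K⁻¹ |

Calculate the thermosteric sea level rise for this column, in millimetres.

230 × 3.5×10⁻⁴ × 0.84 = 0.06762 m
1.1 × 3×10⁻⁴ × 830 = 0.27390 m
Layer 3: 720 × 0.41 × 2×10⁻⁴ = 0.05904 m
0.48 × 2.1×10⁻⁴ × 880 = 0.088704 m
700 × 1.4×10⁻⁴ × 0.59 = 0.05782 m
Δh = 0.06762 + 0.27390 + 0.05904 + 0.088704 + 0.05782 = 0.547084 m

Δh = 550 mm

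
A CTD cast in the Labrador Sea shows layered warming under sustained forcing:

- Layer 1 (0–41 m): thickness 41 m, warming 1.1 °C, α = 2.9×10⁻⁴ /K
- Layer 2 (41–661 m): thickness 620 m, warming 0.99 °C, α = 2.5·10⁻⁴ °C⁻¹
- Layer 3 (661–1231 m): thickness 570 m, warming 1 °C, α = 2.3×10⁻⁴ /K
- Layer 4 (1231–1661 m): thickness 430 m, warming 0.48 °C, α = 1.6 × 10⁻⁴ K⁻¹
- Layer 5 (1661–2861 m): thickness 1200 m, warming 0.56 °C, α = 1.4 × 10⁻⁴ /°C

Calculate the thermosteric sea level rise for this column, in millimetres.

425 mm of thermosteric rise

41 × 2.9×10⁻⁴ × 1.1 = 0.013079 m
Layer 2: 620 × 2.5×10⁻⁴ × 0.99 = 0.15345 m
570 × 1 × 2.3×10⁻⁴ = 0.13110 m
Layer 4: 1.6×10⁻⁴ × 0.48 × 430 = 0.033024 m
Layer 5: 1.4×10⁻⁴ × 1200 × 0.56 = 0.09408 m
Δh = 0.013079 + 0.15345 + 0.13110 + 0.033024 + 0.09408 = 0.424733 m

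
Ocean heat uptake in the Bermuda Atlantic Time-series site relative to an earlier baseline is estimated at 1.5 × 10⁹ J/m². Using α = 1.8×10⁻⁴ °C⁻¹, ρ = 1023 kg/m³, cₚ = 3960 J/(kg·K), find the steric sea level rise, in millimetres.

Δh ≈ 66.6 mm

Δh = αQ/(ρcₚ) = 1.8×10⁻⁴ × 1.5×10⁹ / (1023 × 3960) ≈ 0.066649 m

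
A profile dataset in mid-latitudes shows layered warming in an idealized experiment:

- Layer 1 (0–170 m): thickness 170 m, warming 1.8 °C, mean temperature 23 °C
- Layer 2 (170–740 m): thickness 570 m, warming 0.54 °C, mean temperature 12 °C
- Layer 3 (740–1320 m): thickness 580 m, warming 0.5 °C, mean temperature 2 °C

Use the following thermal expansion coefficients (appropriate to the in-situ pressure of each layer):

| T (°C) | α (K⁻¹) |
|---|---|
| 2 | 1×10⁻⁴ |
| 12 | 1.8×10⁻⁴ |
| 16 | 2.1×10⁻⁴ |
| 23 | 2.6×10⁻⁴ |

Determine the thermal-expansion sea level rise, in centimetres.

Δh = 16.4 cm

Layer 1 at 23 °C → α = 2.6×10⁻⁴ K⁻¹
Layer 2 at 12 °C → α = 1.8×10⁻⁴ K⁻¹
Layer 3 at 2 °C → α = 1×10⁻⁴ K⁻¹
0–170 m: 2.6×10⁻⁴ × 170 × 1.8 = 0.07956 m
170–740 m: 1.8×10⁻⁴ × 570 × 0.54 = 0.055404 m
580 × 1×10⁻⁴ × 0.5 = 0.02900 m
Δh = 0.07956 + 0.055404 + 0.02900 = 0.163964 m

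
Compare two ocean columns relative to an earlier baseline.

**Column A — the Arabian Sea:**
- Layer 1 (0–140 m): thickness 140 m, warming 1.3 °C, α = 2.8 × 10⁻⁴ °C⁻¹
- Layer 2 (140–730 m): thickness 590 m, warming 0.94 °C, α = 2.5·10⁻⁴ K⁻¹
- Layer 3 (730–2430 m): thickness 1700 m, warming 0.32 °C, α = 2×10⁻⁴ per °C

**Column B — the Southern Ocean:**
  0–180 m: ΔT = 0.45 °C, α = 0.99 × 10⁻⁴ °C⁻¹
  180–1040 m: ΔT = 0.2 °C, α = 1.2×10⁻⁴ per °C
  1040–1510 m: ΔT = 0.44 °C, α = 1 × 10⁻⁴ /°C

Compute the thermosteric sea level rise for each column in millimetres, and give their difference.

Δh_A ≈ 298 mm, Δh_B ≈ 49.3 mm; difference ≈ 249 mm

A 1.3 × 2.8×10⁻⁴ × 140 = 0.05096 m
A 2.5×10⁻⁴ × 0.94 × 590 = 0.13865 m
A 1700 × 0.32 × 2×10⁻⁴ = 0.10880 m
A total: 0.29841 m
B Layer 1: 180 × 0.99×10⁻⁴ × 0.45 = 0.008019 m
B 0.2 × 860 × 1.2×10⁻⁴ = 0.02064 m
B Layer 3: 0.44 × 470 × 1×10⁻⁴ = 0.02068 m
B total: 0.049339 m
Difference: 0.29841 − 0.049339 = 0.249071 m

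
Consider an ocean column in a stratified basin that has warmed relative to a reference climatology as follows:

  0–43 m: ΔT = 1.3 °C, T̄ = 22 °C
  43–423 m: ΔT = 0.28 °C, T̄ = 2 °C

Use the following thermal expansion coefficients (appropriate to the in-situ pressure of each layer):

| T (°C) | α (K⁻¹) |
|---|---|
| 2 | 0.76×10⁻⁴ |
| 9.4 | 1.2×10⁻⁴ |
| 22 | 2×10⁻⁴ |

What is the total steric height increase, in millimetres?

about 19.3 mm

Layer 1 at 22 °C → α = 2×10⁻⁴ K⁻¹
Layer 2 at 2 °C → α = 0.76×10⁻⁴ K⁻¹
43 × 2×10⁻⁴ × 1.3 = 0.01118 m
0.28 × 0.76×10⁻⁴ × 380 = 0.0080864 m
Δh = 0.01118 + 0.0080864 = 0.0192664 m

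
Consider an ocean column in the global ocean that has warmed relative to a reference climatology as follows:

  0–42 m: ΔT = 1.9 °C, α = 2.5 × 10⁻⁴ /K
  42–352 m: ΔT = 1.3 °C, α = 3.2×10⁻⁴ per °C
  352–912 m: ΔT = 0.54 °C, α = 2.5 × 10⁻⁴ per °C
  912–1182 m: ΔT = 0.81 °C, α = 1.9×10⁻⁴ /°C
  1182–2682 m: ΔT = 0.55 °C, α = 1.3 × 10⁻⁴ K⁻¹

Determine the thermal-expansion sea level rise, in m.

Layer 1: 2.5×10⁻⁴ × 1.9 × 42 = 0.01995 m
Layer 2: 310 × 3.2×10⁻⁴ × 1.3 = 0.12896 m
352–912 m: 0.54 × 2.5×10⁻⁴ × 560 = 0.07560 m
912–1182 m: 270 × 0.81 × 1.9×10⁻⁴ = 0.041553 m
1.3×10⁻⁴ × 0.55 × 1500 = 0.10725 m
Δh = 0.01995 + 0.12896 + 0.07560 + 0.041553 + 0.10725 = 0.373313 m

0.373 m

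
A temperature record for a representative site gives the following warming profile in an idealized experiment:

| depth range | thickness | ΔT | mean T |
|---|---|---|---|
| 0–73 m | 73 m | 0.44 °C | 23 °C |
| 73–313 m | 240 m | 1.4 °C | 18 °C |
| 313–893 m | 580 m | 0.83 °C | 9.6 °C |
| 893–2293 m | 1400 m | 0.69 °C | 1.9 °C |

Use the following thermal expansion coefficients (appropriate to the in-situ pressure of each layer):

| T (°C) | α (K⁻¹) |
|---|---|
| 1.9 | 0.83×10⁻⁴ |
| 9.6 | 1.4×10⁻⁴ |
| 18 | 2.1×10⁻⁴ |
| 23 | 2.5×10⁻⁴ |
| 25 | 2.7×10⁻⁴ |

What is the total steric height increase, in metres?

0.226 m

Layer 1 at 23 °C → α = 2.5×10⁻⁴ K⁻¹
Layer 2 at 18 °C → α = 2.1×10⁻⁴ K⁻¹
Layer 3 at 9.6 °C → α = 1.4×10⁻⁴ K⁻¹
Layer 4 at 1.9 °C → α = 0.83×10⁻⁴ K⁻¹
2.5×10⁻⁴ × 0.44 × 73 = 0.00803 m
Layer 2: 2.1×10⁻⁴ × 1.4 × 240 = 0.07056 m
313–893 m: 1.4×10⁻⁴ × 0.83 × 580 = 0.067396 m
893–2293 m: 0.83×10⁻⁴ × 1400 × 0.69 = 0.080178 m
Δh = 0.00803 + 0.07056 + 0.067396 + 0.080178 = 0.226164 m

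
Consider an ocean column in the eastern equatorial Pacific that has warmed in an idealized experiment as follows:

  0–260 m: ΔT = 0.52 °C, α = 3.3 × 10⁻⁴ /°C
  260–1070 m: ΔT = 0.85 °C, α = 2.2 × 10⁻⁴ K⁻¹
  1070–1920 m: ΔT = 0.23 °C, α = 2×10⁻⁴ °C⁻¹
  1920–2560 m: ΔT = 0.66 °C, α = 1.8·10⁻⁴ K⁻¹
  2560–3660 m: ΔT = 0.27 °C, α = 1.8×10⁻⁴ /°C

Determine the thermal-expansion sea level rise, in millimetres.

0–260 m: 0.52 × 3.3×10⁻⁴ × 260 = 0.044616 m
Layer 2: 2.2×10⁻⁴ × 810 × 0.85 = 0.15147 m
0.23 × 850 × 2×10⁻⁴ = 0.03910 m
Layer 4: 640 × 0.66 × 1.8×10⁻⁴ = 0.076032 m
2560–3660 m: 1.8×10⁻⁴ × 1100 × 0.27 = 0.05346 m
Δh = 0.044616 + 0.15147 + 0.03910 + 0.076032 + 0.05346 = 0.364678 m

about 365 mm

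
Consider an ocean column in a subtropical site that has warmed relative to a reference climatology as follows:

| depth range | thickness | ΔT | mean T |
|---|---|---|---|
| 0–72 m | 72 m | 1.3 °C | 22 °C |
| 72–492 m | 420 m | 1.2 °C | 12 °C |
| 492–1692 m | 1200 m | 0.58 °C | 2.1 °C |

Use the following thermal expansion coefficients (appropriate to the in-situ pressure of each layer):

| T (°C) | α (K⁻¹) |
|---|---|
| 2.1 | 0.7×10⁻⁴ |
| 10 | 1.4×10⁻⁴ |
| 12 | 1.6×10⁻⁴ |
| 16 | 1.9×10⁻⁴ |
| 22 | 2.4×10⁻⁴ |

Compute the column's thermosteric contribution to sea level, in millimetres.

152 mm of thermosteric rise

Layer 1 at 22 °C → α = 2.4×10⁻⁴ K⁻¹
Layer 2 at 12 °C → α = 1.6×10⁻⁴ K⁻¹
Layer 3 at 2.1 °C → α = 0.7×10⁻⁴ K⁻¹
2.4×10⁻⁴ × 1.3 × 72 = 0.022464 m
1.6×10⁻⁴ × 1.2 × 420 = 0.08064 m
0.7×10⁻⁴ × 1200 × 0.58 = 0.04872 m
Δh = 0.022464 + 0.08064 + 0.04872 = 0.151824 m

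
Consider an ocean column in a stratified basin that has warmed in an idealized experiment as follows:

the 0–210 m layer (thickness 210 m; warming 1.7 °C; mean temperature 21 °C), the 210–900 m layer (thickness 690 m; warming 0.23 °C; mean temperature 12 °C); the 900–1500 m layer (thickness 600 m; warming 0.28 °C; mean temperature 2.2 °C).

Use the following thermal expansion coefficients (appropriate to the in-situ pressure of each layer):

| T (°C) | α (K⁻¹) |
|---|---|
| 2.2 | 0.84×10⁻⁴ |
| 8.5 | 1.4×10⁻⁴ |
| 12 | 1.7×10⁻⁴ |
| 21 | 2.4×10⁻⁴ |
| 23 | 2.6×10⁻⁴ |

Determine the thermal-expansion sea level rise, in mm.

Layer 1 at 21 °C → α = 2.4×10⁻⁴ K⁻¹
Layer 2 at 12 °C → α = 1.7×10⁻⁴ K⁻¹
Layer 3 at 2.2 °C → α = 0.84×10⁻⁴ K⁻¹
2.4×10⁻⁴ × 1.7 × 210 = 0.08568 m
210–900 m: 1.7×10⁻⁴ × 690 × 0.23 = 0.026979 m
600 × 0.84×10⁻⁴ × 0.28 = 0.014112 m
Δh = 0.08568 + 0.026979 + 0.014112 = 0.126771 m ≈ 127 mm

Δh ≈ 127 mm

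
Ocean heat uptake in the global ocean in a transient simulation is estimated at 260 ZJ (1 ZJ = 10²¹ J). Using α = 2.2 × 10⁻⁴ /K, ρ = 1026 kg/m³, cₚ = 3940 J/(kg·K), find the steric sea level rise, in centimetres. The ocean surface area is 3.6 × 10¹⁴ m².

3.93 cm of thermosteric rise

Per unit area: Q = 260×10²¹ / (3.6×10¹⁴) ≈ 7.222×10⁸ J/m²
Δh = αQ/(ρcₚ) = 2.2×10⁻⁴ × 7.222×10⁸ / (1026 × 3940) ≈ 0.039304 m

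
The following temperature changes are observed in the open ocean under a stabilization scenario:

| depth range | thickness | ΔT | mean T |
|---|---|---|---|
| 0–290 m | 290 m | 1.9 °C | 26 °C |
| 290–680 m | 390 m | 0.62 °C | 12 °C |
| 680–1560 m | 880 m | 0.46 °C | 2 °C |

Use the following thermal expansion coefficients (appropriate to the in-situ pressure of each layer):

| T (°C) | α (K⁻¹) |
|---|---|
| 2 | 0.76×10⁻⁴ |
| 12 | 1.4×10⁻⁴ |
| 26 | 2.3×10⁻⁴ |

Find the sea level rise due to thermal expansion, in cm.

Layer 1 at 26 °C → α = 2.3×10⁻⁴ K⁻¹
Layer 2 at 12 °C → α = 1.4×10⁻⁴ K⁻¹
Layer 3 at 2 °C → α = 0.76×10⁻⁴ K⁻¹
1.9 × 290 × 2.3×10⁻⁴ = 0.12673 m
0.62 × 390 × 1.4×10⁻⁴ = 0.033852 m
0.76×10⁻⁴ × 0.46 × 880 = 0.0307648 m
Δh = 0.12673 + 0.033852 + 0.0307648 = 0.1913468 m

Δh ≈ 19.1 cm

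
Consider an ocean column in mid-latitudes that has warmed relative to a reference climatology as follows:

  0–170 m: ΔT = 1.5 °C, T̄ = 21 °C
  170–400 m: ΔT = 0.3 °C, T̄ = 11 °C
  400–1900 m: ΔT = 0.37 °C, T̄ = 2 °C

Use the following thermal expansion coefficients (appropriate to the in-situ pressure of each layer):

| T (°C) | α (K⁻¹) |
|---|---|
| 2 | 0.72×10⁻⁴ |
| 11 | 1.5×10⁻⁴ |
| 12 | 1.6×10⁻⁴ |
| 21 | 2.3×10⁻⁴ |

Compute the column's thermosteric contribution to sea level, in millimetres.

Layer 1 at 21 °C → α = 2.3×10⁻⁴ K⁻¹
Layer 2 at 11 °C → α = 1.5×10⁻⁴ K⁻¹
Layer 3 at 2 °C → α = 0.72×10⁻⁴ K⁻¹
2.3×10⁻⁴ × 170 × 1.5 = 0.05865 m
Layer 2: 0.3 × 1.5×10⁻⁴ × 230 = 0.01035 m
1500 × 0.37 × 0.72×10⁻⁴ = 0.03996 m
Δh = 0.05865 + 0.01035 + 0.03996 = 0.10896 m

about 109 mm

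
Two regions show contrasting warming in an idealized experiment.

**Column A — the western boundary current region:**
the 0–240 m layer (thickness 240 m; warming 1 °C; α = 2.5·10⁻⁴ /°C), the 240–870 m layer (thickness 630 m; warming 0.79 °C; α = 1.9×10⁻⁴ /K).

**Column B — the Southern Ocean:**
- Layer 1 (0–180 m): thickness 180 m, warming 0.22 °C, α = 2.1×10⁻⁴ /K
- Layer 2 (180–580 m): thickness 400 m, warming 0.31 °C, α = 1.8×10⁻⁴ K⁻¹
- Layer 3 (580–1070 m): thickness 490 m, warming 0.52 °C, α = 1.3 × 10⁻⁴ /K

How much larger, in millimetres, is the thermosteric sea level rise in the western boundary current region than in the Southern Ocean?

90.8 mm larger

A 0–240 m: 1 × 2.5×10⁻⁴ × 240 = 0.06000 m
A Layer 2: 1.9×10⁻⁴ × 0.79 × 630 = 0.094563 m
A total: 0.154563 m
B Layer 1: 0.22 × 2.1×10⁻⁴ × 180 = 0.008316 m
B 180–580 m: 1.8×10⁻⁴ × 0.31 × 400 = 0.02232 m
B 0.52 × 1.3×10⁻⁴ × 490 = 0.033124 m
B total: 0.06376 m
Difference: 0.154563 − 0.06376 = 0.090803 m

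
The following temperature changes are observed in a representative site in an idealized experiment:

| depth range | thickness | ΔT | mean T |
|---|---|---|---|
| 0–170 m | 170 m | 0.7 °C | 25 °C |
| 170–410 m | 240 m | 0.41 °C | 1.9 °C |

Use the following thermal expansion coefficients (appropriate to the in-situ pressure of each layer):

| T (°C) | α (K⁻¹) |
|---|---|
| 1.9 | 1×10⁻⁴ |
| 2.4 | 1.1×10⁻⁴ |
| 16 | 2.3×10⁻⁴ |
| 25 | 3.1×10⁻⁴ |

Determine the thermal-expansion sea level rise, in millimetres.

Layer 1 at 25 °C → α = 3.1×10⁻⁴ K⁻¹
Layer 2 at 1.9 °C → α = 1×10⁻⁴ K⁻¹
0–170 m: 0.7 × 3.1×10⁻⁴ × 170 = 0.03689 m
170–410 m: 240 × 1×10⁻⁴ × 0.41 = 0.00984 m
Δh = 0.03689 + 0.00984 = 0.04673 m ≈ 47 mm

Δh ≈ 47 mm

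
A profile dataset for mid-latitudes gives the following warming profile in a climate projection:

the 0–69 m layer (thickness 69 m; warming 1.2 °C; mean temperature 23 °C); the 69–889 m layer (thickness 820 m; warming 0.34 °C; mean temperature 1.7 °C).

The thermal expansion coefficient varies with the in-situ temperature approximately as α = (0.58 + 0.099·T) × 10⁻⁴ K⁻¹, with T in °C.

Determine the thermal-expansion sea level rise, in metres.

Layer 1: α = (0.58 + 0.099×23)×10⁻⁴ = 2.857×10⁻⁴ K⁻¹
Layer 2: α = (0.58 + 0.099×1.7)×10⁻⁴ = 0.7483×10⁻⁴ K⁻¹
Layer 1: 69 × 2.857×10⁻⁴ × 1.2 = 0.02365596 m
Layer 2: 0.34 × 820 × 0.7483×10⁻⁴ = 0.020862604 m
Δh = 0.02365596 + 0.020862604 = 0.044518564 m ≈ 0.045 m

0.045 m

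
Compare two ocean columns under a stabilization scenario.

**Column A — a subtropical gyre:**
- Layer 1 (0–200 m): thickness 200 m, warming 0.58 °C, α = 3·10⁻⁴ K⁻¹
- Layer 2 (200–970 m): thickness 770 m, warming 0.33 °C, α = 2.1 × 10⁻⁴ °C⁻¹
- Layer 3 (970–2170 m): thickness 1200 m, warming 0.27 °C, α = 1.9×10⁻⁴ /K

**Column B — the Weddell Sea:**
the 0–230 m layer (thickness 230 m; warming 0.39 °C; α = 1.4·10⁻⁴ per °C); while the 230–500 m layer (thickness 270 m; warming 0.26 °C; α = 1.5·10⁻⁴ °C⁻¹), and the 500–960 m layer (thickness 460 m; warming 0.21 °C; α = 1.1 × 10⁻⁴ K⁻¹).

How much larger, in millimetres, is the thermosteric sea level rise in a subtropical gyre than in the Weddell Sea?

120 mm larger

A 0–200 m: 0.58 × 200 × 3×10⁻⁴ = 0.03480 m
A 200–970 m: 2.1×10⁻⁴ × 0.33 × 770 = 0.053361 m
A Layer 3: 1.9×10⁻⁴ × 1200 × 0.27 = 0.06156 m
A total: 0.149721 m
B 0.39 × 1.4×10⁻⁴ × 230 = 0.012558 m
B Layer 2: 0.26 × 270 × 1.5×10⁻⁴ = 0.01053 m
B Layer 3: 1.1×10⁻⁴ × 460 × 0.21 = 0.010626 m
B total: 0.033714 m
Difference: 0.149721 − 0.033714 = 0.116007 m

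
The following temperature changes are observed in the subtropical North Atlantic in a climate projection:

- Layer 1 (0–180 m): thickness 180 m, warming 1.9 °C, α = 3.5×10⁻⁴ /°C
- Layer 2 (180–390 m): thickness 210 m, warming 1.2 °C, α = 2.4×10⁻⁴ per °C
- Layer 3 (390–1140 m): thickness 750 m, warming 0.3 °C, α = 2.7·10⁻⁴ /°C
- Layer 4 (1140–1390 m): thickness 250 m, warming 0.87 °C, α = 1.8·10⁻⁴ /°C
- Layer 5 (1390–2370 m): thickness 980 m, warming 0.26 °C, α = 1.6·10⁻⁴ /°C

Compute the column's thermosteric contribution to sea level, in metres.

about 0.321 m

0–180 m: 180 × 1.9 × 3.5×10⁻⁴ = 0.11970 m
210 × 2.4×10⁻⁴ × 1.2 = 0.06048 m
Layer 3: 2.7×10⁻⁴ × 750 × 0.3 = 0.06075 m
1.8×10⁻⁴ × 250 × 0.87 = 0.03915 m
980 × 1.6×10⁻⁴ × 0.26 = 0.040768 m
Δh = 0.11970 + 0.06048 + 0.06075 + 0.03915 + 0.040768 = 0.320848 m ≈ 0.321 m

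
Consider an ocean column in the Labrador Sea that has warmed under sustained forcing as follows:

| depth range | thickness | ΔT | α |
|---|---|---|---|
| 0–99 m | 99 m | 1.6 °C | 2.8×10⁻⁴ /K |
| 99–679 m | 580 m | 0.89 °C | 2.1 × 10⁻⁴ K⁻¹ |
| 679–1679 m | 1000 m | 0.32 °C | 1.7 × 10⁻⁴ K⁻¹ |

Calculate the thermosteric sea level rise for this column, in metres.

Layer 1: 2.8×10⁻⁴ × 99 × 1.6 = 0.044352 m
0.89 × 2.1×10⁻⁴ × 580 = 0.108402 m
679–1679 m: 1.7×10⁻⁴ × 1000 × 0.32 = 0.05440 m
Δh = 0.044352 + 0.108402 + 0.05440 = 0.207154 m

Δh = 0.207 m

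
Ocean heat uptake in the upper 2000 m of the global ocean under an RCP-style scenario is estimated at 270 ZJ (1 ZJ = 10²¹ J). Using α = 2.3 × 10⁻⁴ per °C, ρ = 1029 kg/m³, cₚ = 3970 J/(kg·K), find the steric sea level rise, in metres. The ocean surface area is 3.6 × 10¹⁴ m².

Per unit area: Q = 270×10²¹ / (3.6×10¹⁴) = 7.5×10⁸ J/m²
Δh = αQ/(ρcₚ) = 2.3×10⁻⁴ × 7.5×10⁸ / (1029 × 3970) ≈ 0.042226 m

Δh ≈ 0.042 m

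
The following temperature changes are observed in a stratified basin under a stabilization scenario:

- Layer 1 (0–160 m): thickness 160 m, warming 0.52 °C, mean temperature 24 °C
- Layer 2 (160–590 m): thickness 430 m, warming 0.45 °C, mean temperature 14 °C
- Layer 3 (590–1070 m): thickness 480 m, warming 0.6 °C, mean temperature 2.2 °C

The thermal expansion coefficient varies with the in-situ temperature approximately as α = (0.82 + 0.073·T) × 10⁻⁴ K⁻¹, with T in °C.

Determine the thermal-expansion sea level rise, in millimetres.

Layer 1: α = (0.82 + 0.073×24)×10⁻⁴ = 2.572×10⁻⁴ K⁻¹
Layer 2: α = (0.82 + 0.073×14)×10⁻⁴ = 1.842×10⁻⁴ K⁻¹
Layer 3: α = (0.82 + 0.073×2.2)×10⁻⁴ = 0.9806×10⁻⁴ K⁻¹
0–160 m: 160 × 0.52 × 2.572×10⁻⁴ = 0.02139904 m
430 × 1.842×10⁻⁴ × 0.45 = 0.0356427 m
Layer 3: 0.9806×10⁻⁴ × 0.6 × 480 = 0.02824128 m
Δh = 0.02139904 + 0.0356427 + 0.02824128 = 0.08528302 m ≈ 85 mm

about 85 mm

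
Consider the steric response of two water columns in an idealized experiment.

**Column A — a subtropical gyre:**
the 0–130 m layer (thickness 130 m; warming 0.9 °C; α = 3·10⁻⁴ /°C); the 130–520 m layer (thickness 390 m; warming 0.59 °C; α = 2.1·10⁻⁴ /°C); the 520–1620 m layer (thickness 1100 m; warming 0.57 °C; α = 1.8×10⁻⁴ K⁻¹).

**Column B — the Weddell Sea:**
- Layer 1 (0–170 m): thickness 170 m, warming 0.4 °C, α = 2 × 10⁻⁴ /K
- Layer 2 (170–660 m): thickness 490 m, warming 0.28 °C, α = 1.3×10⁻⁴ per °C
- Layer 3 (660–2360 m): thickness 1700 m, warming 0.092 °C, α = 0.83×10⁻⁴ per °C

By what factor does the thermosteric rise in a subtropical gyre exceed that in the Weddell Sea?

A 0–130 m: 3×10⁻⁴ × 0.9 × 130 = 0.03510 m
A 130–520 m: 2.1×10⁻⁴ × 390 × 0.59 = 0.048321 m
A Layer 3: 1100 × 1.8×10⁻⁴ × 0.57 = 0.11286 m
A total: 0.196281 m
B 0–170 m: 0.4 × 2×10⁻⁴ × 170 = 0.01360 m
B 0.28 × 490 × 1.3×10⁻⁴ = 0.017836 m
B Layer 3: 1700 × 0.092 × 0.83×10⁻⁴ = 0.0129812 m
B total: 0.0444172 m
Ratio: 0.196281 / 0.0444172 ≈ 4.419

≈ 4.42×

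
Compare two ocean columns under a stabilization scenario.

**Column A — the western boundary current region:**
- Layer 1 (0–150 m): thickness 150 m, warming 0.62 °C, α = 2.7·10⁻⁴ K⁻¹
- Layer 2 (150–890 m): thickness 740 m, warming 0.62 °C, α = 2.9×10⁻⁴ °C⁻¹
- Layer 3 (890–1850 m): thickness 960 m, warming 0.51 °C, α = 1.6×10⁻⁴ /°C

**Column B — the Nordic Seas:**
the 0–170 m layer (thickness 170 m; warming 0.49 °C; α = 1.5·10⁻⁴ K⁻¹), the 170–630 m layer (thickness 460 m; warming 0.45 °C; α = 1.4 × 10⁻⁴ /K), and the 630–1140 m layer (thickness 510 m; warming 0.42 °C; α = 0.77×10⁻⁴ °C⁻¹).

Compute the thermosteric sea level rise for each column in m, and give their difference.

Δh_A ≈ 0.24 m, Δh_B ≈ 0.058 m; difference ≈ 0.18 m

A Layer 1: 2.7×10⁻⁴ × 150 × 0.62 = 0.02511 m
A 150–890 m: 740 × 0.62 × 2.9×10⁻⁴ = 0.133052 m
A 890–1850 m: 0.51 × 1.6×10⁻⁴ × 960 = 0.078336 m
A total: 0.236498 m
B 0–170 m: 1.5×10⁻⁴ × 0.49 × 170 = 0.012495 m
B 170–630 m: 1.4×10⁻⁴ × 460 × 0.45 = 0.02898 m
B 510 × 0.42 × 0.77×10⁻⁴ = 0.0164934 m
B total: 0.0579684 m
Difference: 0.236498 − 0.0579684 = 0.1785296 m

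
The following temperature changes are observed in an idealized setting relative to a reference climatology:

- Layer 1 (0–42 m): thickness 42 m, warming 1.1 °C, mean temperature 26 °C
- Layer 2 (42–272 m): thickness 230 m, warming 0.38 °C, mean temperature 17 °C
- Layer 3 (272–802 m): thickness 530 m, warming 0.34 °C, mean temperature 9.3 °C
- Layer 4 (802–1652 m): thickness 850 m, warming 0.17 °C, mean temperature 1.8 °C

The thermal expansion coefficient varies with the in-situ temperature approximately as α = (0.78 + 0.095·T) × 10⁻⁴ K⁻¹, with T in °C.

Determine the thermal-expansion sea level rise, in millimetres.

79.7 mm

Layer 1: α = (0.78 + 0.095×26)×10⁻⁴ = 3.25×10⁻⁴ K⁻¹
Layer 2: α = (0.78 + 0.095×17)×10⁻⁴ = 2.395×10⁻⁴ K⁻¹
Layer 3: α = (0.78 + 0.095×9.3)×10⁻⁴ = 1.6635×10⁻⁴ K⁻¹
Layer 4: α = (0.78 + 0.095×1.8)×10⁻⁴ = 0.951×10⁻⁴ K⁻¹
3.25×10⁻⁴ × 1.1 × 42 = 0.015015 m
42–272 m: 230 × 0.38 × 2.395×10⁻⁴ = 0.0209323 m
1.6635×10⁻⁴ × 0.34 × 530 = 0.02997627 m
Layer 4: 850 × 0.17 × 0.951×10⁻⁴ = 0.01374195 m
Δh = 0.015015 + 0.0209323 + 0.02997627 + 0.01374195 = 0.07966552 m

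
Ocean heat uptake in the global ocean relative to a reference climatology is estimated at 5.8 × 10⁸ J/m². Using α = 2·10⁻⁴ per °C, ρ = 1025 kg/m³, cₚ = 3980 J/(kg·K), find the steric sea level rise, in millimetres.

Δh ≈ 28.4 mm

Δh = αQ/(ρcₚ) = 2×10⁻⁴ × 5.8×10⁸ / (1025 × 3980) ≈ 0.028435 m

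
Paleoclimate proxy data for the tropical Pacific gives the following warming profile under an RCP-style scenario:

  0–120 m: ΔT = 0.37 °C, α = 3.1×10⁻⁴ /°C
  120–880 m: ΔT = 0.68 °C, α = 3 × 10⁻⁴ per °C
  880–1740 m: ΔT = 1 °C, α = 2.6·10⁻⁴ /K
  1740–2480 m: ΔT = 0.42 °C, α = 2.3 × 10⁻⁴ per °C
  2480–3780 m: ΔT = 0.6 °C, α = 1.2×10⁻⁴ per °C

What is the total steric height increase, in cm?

Δh = 55.7 cm

Layer 1: 0.37 × 120 × 3.1×10⁻⁴ = 0.013764 m
0.68 × 3×10⁻⁴ × 760 = 0.15504 m
880–1740 m: 1 × 2.6×10⁻⁴ × 860 = 0.22360 m
0.42 × 2.3×10⁻⁴ × 740 = 0.071484 m
1.2×10⁻⁴ × 0.6 × 1300 = 0.09360 m
Δh = 0.013764 + 0.15504 + 0.22360 + 0.071484 + 0.09360 = 0.557488 m ≈ 55.7 cm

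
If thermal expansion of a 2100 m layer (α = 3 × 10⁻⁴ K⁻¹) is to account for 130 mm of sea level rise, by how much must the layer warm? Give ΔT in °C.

ΔT ≈ 0.206 °C

ΔT = Δh/(αH) = 0.13 / (3×10⁻⁴ × 2100) ≈ 0.2063 °C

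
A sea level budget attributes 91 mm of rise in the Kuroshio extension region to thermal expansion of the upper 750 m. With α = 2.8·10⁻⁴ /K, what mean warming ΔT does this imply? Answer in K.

ΔT ≈ 0.433 K

ΔT = Δh/(αH) = 0.091 / (2.8×10⁻⁴ × 750) ≈ 0.4333 K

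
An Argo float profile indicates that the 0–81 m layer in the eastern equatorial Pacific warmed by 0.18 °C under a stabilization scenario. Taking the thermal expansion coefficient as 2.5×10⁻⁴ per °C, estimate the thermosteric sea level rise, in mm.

Δh = αΔT·H = 2.5×10⁻⁴ × 0.18 × 81 = 0.003645 m

3.65 mm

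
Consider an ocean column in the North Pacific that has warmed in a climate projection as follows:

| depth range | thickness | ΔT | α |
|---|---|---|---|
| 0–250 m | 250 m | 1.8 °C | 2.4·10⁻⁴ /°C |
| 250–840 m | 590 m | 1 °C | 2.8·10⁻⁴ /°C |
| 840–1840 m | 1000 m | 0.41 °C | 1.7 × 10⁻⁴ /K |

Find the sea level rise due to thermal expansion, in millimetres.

250 × 2.4×10⁻⁴ × 1.8 = 0.10800 m
2.8×10⁻⁴ × 590 × 1 = 0.16520 m
Layer 3: 1000 × 1.7×10⁻⁴ × 0.41 = 0.06970 m
Δh = 0.10800 + 0.16520 + 0.06970 = 0.34290 m

343 mm of thermosteric rise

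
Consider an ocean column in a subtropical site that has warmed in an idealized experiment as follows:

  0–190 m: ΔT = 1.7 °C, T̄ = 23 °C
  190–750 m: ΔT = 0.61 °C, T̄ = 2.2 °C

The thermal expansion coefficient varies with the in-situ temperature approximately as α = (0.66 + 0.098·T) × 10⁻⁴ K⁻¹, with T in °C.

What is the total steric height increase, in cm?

Δh = 12.4 cm

Layer 1: α = (0.66 + 0.098×23)×10⁻⁴ = 2.914×10⁻⁴ K⁻¹
Layer 2: α = (0.66 + 0.098×2.2)×10⁻⁴ = 0.8756×10⁻⁴ K⁻¹
2.914×10⁻⁴ × 1.7 × 190 = 0.0941222 m
560 × 0.8756×10⁻⁴ × 0.61 = 0.029910496 m
Δh = 0.0941222 + 0.029910496 = 0.124032696 m ≈ 12.4 cm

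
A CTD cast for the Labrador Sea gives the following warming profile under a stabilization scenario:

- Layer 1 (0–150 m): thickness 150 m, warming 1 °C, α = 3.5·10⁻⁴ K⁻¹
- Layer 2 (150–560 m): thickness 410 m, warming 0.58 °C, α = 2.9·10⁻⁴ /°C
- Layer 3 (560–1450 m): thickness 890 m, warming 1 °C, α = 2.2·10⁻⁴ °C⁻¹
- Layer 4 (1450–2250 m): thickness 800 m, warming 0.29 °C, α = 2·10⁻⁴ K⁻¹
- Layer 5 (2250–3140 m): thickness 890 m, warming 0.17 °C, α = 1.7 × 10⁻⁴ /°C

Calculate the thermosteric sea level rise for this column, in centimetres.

about 38.9 cm

0–150 m: 3.5×10⁻⁴ × 150 × 1 = 0.05250 m
150–560 m: 2.9×10⁻⁴ × 410 × 0.58 = 0.068962 m
560–1450 m: 1 × 890 × 2.2×10⁻⁴ = 0.19580 m
Layer 4: 800 × 2×10⁻⁴ × 0.29 = 0.04640 m
Layer 5: 0.17 × 890 × 1.7×10⁻⁴ = 0.025721 m
Δh = 0.05250 + 0.068962 + 0.19580 + 0.04640 + 0.025721 = 0.389383 m ≈ 38.9 cm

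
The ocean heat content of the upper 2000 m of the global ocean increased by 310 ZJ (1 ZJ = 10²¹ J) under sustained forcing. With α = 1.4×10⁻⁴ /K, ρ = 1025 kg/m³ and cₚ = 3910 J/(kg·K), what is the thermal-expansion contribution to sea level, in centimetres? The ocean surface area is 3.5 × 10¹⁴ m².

Per unit area: Q = 310×10²¹ / (3.5×10¹⁴) ≈ 8.857×10⁸ J/m²
Δh = αQ/(ρcₚ) = 1.4×10⁻⁴ × 8.857×10⁸ / (1025 × 3910) ≈ 0.03094 m

3.09 cm of thermosteric rise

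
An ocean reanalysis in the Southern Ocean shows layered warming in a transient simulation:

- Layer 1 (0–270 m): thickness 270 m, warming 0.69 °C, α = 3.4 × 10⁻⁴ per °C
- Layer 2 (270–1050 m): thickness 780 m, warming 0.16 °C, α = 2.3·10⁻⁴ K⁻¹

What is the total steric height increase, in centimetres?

Layer 1: 270 × 0.69 × 3.4×10⁻⁴ = 0.063342 m
Layer 2: 2.3×10⁻⁴ × 780 × 0.16 = 0.028704 m
Δh = 0.063342 + 0.028704 = 0.092046 m

9.2 cm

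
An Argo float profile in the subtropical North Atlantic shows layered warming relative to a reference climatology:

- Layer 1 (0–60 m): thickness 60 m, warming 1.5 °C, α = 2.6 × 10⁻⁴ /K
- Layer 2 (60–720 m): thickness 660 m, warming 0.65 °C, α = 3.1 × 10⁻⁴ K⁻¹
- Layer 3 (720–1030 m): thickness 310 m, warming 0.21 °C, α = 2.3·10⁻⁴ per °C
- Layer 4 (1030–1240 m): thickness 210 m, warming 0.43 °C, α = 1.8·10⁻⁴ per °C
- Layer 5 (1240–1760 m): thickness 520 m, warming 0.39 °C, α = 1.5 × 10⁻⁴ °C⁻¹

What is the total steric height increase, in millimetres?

0–60 m: 2.6×10⁻⁴ × 60 × 1.5 = 0.02340 m
60–720 m: 0.65 × 3.1×10⁻⁴ × 660 = 0.13299 m
720–1030 m: 310 × 2.3×10⁻⁴ × 0.21 = 0.014973 m
1.8×10⁻⁴ × 0.43 × 210 = 0.016254 m
Layer 5: 0.39 × 520 × 1.5×10⁻⁴ = 0.03042 m
Δh = 0.02340 + 0.13299 + 0.014973 + 0.016254 + 0.03042 = 0.218037 m

220 mm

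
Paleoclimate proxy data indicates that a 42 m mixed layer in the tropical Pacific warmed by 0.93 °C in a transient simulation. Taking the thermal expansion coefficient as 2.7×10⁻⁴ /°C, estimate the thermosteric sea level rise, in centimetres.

1.05 cm

Δh = αΔT·H = 2.7×10⁻⁴ × 0.93 × 42 = 0.0105462 m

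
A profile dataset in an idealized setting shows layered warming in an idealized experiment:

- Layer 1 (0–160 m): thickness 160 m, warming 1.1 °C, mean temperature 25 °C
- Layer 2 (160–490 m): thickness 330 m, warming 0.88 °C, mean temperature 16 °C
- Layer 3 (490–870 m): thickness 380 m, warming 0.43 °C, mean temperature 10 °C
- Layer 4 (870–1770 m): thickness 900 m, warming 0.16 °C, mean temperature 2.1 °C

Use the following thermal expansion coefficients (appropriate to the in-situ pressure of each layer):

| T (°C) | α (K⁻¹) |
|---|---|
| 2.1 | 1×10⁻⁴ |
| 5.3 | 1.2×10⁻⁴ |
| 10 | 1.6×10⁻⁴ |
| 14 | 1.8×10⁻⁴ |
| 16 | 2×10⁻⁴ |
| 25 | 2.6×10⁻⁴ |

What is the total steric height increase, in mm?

Layer 1 at 25 °C → α = 2.6×10⁻⁴ K⁻¹
Layer 2 at 16 °C → α = 2×10⁻⁴ K⁻¹
Layer 3 at 10 °C → α = 1.6×10⁻⁴ K⁻¹
Layer 4 at 2.1 °C → α = 1×10⁻⁴ K⁻¹
160 × 1.1 × 2.6×10⁻⁴ = 0.04576 m
Layer 2: 2×10⁻⁴ × 0.88 × 330 = 0.05808 m
490–870 m: 1.6×10⁻⁴ × 0.43 × 380 = 0.026144 m
Layer 4: 900 × 1×10⁻⁴ × 0.16 = 0.01440 m
Δh = 0.04576 + 0.05808 + 0.026144 + 0.01440 = 0.144384 m

140 mm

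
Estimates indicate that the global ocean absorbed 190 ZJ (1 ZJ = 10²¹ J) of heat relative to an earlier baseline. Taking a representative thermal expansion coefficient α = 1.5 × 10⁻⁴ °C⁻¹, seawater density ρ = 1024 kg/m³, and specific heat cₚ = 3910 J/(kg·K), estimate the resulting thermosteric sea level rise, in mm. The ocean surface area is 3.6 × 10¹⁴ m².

Per unit area: Q = 190×10²¹ / (3.6×10¹⁴) ≈ 5.278×10⁸ J/m²
Δh = αQ/(ρcₚ) = 1.5×10⁻⁴ × 5.278×10⁸ / (1024 × 3910) ≈ 0.019774 m

Δh ≈ 19.8 mm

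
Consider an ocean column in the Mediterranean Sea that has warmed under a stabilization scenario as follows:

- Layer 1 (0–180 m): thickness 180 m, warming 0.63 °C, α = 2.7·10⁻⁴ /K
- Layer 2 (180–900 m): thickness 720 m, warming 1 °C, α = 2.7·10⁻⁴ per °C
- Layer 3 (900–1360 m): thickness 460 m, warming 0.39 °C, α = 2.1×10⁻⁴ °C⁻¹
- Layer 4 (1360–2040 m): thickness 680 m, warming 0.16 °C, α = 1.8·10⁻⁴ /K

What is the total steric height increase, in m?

0.28 m of thermosteric rise

2.7×10⁻⁴ × 0.63 × 180 = 0.030618 m
720 × 2.7×10⁻⁴ × 1 = 0.19440 m
Layer 3: 0.39 × 460 × 2.1×10⁻⁴ = 0.037674 m
0.16 × 680 × 1.8×10⁻⁴ = 0.019584 m
Δh = 0.030618 + 0.19440 + 0.037674 + 0.019584 = 0.282276 m ≈ 0.28 m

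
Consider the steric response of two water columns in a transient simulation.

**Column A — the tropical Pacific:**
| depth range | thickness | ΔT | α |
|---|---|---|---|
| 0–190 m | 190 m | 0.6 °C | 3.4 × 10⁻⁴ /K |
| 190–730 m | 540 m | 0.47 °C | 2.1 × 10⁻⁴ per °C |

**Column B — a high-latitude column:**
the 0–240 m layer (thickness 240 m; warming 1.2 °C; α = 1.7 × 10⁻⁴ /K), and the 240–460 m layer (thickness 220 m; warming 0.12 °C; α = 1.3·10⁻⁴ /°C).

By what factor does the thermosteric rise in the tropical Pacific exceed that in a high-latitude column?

A 190 × 0.6 × 3.4×10⁻⁴ = 0.03876 m
A 190–730 m: 2.1×10⁻⁴ × 0.47 × 540 = 0.053298 m
A total: 0.092058 m
B Layer 1: 240 × 1.7×10⁻⁴ × 1.2 = 0.04896 m
B 0.12 × 220 × 1.3×10⁻⁴ = 0.003432 m
B total: 0.052392 m
Ratio: 0.092058 / 0.052392 ≈ 1.757

≈ 1.76×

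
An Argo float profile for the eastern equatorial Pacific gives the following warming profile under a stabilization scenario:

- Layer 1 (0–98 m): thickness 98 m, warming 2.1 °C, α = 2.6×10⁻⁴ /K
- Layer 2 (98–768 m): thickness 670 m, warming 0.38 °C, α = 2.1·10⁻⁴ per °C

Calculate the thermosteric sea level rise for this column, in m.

Layer 1: 98 × 2.6×10⁻⁴ × 2.1 = 0.053508 m
98–768 m: 670 × 0.38 × 2.1×10⁻⁴ = 0.053466 m
Δh = 0.053508 + 0.053466 = 0.106974 m

0.11 m of thermosteric rise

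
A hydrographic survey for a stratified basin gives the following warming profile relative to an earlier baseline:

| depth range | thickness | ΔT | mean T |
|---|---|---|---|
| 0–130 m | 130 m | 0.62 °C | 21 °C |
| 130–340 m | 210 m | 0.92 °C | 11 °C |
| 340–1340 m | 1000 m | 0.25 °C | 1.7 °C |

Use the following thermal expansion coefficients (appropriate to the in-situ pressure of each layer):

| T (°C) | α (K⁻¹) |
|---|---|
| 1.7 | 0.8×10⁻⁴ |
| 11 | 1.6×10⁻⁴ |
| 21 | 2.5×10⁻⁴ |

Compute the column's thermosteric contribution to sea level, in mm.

Layer 1 at 21 °C → α = 2.5×10⁻⁴ K⁻¹
Layer 2 at 11 °C → α = 1.6×10⁻⁴ K⁻¹
Layer 3 at 1.7 °C → α = 0.8×10⁻⁴ K⁻¹
Layer 1: 130 × 0.62 × 2.5×10⁻⁴ = 0.02015 m
130–340 m: 0.92 × 210 × 1.6×10⁻⁴ = 0.030912 m
0.25 × 0.8×10⁻⁴ × 1000 = 0.02000 m
Δh = 0.02015 + 0.030912 + 0.02000 = 0.071062 m ≈ 71.1 mm

71.1 mm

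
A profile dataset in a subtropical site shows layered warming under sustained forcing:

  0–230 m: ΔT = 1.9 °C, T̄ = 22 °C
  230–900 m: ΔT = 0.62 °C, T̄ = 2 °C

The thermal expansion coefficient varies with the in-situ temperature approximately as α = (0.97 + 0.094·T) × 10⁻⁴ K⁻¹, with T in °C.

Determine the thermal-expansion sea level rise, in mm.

Layer 1: α = (0.97 + 0.094×22)×10⁻⁴ = 3.038×10⁻⁴ K⁻¹
Layer 2: α = (0.97 + 0.094×2)×10⁻⁴ = 1.158×10⁻⁴ K⁻¹
Layer 1: 230 × 1.9 × 3.038×10⁻⁴ = 0.1327606 m
670 × 0.62 × 1.158×10⁻⁴ = 0.04810332 m
Δh = 0.1327606 + 0.04810332 = 0.18086392 m ≈ 181 mm

Δh = 181 mm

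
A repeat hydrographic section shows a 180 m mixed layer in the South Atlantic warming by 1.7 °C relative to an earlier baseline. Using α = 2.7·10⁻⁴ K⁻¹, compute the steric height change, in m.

about 0.0826 m

Δh = αΔT·H = 2.7×10⁻⁴ × 1.7 × 180 = 0.08262 m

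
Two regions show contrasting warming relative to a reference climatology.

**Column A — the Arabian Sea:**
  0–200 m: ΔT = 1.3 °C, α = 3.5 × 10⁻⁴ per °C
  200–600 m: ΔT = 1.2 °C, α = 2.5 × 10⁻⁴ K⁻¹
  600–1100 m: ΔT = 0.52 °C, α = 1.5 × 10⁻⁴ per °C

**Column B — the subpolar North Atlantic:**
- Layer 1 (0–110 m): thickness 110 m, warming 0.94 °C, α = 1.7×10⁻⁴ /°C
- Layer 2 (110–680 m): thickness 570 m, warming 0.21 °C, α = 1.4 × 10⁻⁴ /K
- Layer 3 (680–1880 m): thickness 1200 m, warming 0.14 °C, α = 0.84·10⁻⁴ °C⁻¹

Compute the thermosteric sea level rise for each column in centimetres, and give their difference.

A Layer 1: 3.5×10⁻⁴ × 200 × 1.3 = 0.09100 m
A 200–600 m: 2.5×10⁻⁴ × 1.2 × 400 = 0.12000 m
A 600–1100 m: 500 × 0.52 × 1.5×10⁻⁴ = 0.03900 m
A total: 0.25000 m
B 0–110 m: 1.7×10⁻⁴ × 0.94 × 110 = 0.017578 m
B 110–680 m: 0.21 × 570 × 1.4×10⁻⁴ = 0.016758 m
B Layer 3: 1200 × 0.14 × 0.84×10⁻⁴ = 0.014112 m
B total: 0.048448 m
Difference: 0.25000 − 0.048448 = 0.201552 m

Δh_A ≈ 25 cm, Δh_B ≈ 4.8 cm; difference ≈ 20 cm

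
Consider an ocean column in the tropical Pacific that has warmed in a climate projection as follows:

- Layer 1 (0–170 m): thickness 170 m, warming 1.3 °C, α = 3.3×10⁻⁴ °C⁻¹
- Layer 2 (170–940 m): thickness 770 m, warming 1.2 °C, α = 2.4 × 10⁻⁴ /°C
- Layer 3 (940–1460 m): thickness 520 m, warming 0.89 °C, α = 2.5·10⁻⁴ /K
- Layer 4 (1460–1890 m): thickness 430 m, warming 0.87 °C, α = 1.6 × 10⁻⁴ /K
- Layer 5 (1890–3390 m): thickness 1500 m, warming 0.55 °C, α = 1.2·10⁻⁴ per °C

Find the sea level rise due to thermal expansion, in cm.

0–170 m: 3.3×10⁻⁴ × 1.3 × 170 = 0.07293 m
170–940 m: 2.4×10⁻⁴ × 770 × 1.2 = 0.22176 m
0.89 × 2.5×10⁻⁴ × 520 = 0.11570 m
0.87 × 430 × 1.6×10⁻⁴ = 0.059856 m
1890–3390 m: 1500 × 0.55 × 1.2×10⁻⁴ = 0.09900 m
Δh = 0.07293 + 0.22176 + 0.11570 + 0.059856 + 0.09900 = 0.569246 m

Δh ≈ 56.9 cm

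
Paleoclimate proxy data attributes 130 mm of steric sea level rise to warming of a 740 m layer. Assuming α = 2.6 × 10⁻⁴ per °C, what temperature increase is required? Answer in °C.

ΔT = Δh/(αH) = 0.13 / (2.6×10⁻⁴ × 740) ≈ 0.6757 °C

0.676 °C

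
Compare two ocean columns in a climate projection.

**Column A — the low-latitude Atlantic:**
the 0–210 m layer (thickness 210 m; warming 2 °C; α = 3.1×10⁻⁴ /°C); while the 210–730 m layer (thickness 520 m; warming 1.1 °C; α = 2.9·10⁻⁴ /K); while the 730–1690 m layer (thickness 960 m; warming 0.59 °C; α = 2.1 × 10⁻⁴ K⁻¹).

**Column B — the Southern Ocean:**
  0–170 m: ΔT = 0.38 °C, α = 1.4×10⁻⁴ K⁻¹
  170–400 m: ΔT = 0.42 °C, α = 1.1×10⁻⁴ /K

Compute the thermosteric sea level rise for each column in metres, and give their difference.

A Layer 1: 2 × 3.1×10⁻⁴ × 210 = 0.13020 m
A 2.9×10⁻⁴ × 520 × 1.1 = 0.16588 m
A 730–1690 m: 960 × 0.59 × 2.1×10⁻⁴ = 0.118944 m
A total: 0.415024 m
B Layer 1: 0.38 × 170 × 1.4×10⁻⁴ = 0.009044 m
B Layer 2: 230 × 1.1×10⁻⁴ × 0.42 = 0.010626 m
B total: 0.01967 m
Difference: 0.415024 − 0.01967 = 0.395354 m

Δh_A ≈ 0.42 m, Δh_B ≈ 0.020 m; difference ≈ 0.40 m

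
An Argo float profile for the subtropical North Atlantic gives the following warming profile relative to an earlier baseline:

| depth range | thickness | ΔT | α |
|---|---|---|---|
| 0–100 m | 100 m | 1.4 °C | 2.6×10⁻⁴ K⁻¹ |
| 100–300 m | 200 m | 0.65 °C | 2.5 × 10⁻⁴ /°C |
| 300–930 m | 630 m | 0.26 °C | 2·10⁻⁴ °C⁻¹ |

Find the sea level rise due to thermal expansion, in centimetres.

about 10.2 cm

100 × 2.6×10⁻⁴ × 1.4 = 0.03640 m
2.5×10⁻⁴ × 0.65 × 200 = 0.03250 m
300–930 m: 0.26 × 630 × 2×10⁻⁴ = 0.03276 m
Δh = 0.03640 + 0.03250 + 0.03276 = 0.10166 m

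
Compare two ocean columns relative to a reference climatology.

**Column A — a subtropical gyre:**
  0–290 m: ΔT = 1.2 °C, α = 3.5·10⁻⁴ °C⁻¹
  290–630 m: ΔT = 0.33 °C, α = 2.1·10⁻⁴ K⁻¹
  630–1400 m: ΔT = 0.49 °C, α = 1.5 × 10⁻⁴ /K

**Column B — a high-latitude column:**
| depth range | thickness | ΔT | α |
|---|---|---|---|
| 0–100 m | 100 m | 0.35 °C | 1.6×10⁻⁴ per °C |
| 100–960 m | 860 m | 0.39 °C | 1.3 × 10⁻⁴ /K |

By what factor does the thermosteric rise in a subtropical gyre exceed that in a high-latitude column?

≈ 4.1×

A 1.2 × 3.5×10⁻⁴ × 290 = 0.12180 m
A Layer 2: 340 × 2.1×10⁻⁴ × 0.33 = 0.023562 m
A 630–1400 m: 1.5×10⁻⁴ × 770 × 0.49 = 0.056595 m
A total: 0.201957 m
B 1.6×10⁻⁴ × 0.35 × 100 = 0.00560 m
B 100–960 m: 0.39 × 860 × 1.3×10⁻⁴ = 0.043602 m
B total: 0.049202 m
Ratio: 0.201957 / 0.049202 ≈ 4.105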